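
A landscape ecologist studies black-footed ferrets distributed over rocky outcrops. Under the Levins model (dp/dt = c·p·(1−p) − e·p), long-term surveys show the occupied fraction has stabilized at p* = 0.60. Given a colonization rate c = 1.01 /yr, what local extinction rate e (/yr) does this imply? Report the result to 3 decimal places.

0.404

At equilibrium c(1−p*) = e.
e = 1.01 × (1 − 0.60) = 1.01 × 0.4000 = 0.4040.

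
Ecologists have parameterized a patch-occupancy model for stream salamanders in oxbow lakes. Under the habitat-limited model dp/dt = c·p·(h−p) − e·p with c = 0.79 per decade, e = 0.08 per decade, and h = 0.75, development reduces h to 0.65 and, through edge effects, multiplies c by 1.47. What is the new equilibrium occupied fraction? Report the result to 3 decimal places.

Before: p* = h − e/c = 0.75 − 0.08/0.79 = 0.75 − 0.1013 = 0.6487.
After: c = 1.1613, e = 0.08, h = 0.65; p* = 0.65 − 0.08/1.1613 = 0.5811.

0.581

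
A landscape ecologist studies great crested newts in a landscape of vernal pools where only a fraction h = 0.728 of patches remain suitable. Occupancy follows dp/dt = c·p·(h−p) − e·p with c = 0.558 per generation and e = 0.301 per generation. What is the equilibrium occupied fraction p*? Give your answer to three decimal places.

0.189

Setting dp/dt = 0 and dividing by p* gives c·(h−p*) = e.
So p* = h − e/c = 0.728 − 0.301/0.558 = 0.728 − 0.5394 = 0.1886.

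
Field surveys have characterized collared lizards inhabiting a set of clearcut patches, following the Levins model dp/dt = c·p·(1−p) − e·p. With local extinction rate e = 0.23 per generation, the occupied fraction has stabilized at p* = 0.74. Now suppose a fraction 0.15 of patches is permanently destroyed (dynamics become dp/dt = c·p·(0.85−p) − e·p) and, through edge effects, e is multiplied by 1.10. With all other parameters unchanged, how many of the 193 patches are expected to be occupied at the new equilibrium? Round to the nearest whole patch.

109

Balance c(1−p*) = e gives c = e/(1 − 0.74000) = 0.23/0.26000 = 0.88462.
New p* = 0.85 − e/c = 0.85 − 0.25300/0.88462 = 0.56400.
Expected occupied = 193 × 0.56400 = 108.85 ≈ 109.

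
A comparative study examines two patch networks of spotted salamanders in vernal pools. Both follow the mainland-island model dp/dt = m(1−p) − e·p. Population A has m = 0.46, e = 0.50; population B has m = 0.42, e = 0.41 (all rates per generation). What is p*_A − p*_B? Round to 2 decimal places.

-0.03

A: p*_A = m/(m+e) = 0.46/0.9600 = 0.4792.
B: p*_B = 0.42/0.8300 = 0.5060.
p*_A − p*_B = 0.4792 − 0.5060 = -0.0269.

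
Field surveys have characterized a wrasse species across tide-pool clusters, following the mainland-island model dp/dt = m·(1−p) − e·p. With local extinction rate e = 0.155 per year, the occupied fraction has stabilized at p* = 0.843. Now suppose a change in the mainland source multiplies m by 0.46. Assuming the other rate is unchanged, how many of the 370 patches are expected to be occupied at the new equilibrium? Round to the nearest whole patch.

Balance m(1−p*) = e·p* gives m = e·p*/(1−p*) = 0.155×0.84300/0.15700 = 0.83226.
New p* = m/(m+e) = 0.38284/(0.38284+0.15500) = 0.71181.
Expected occupied = 370 × 0.71181 = 263.37 ≈ 263.

263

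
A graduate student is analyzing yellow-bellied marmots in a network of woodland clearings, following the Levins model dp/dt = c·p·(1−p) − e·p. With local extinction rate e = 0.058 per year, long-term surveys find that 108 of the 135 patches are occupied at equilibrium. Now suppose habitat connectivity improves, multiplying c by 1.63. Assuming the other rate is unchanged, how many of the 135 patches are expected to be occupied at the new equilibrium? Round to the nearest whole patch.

118

Observed p* = 108/135 = 0.80000.
Balance c(1−p*) = e gives c = e/(1 − 0.80000) = 0.058/0.20000 = 0.29000.
New p* = 1 − e/c = 1 − 0.05800/0.47270 = 0.87730.
Expected occupied = 135 × 0.87730 = 118.44 ≈ 118.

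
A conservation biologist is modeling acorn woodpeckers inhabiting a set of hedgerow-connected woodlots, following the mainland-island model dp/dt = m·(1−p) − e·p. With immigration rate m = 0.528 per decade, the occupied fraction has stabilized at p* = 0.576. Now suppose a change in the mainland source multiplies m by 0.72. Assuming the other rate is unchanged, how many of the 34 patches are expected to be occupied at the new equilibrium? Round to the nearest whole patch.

17

Balance m(1−p*) = e·p* gives e = m(1−p*)/p* = 0.528×0.42400/0.57600 = 0.38867.
New p* = m/(m+e) = 0.38016/(0.38016+0.38867) = 0.49447.
Expected occupied = 34 × 0.49447 = 16.81 ≈ 17.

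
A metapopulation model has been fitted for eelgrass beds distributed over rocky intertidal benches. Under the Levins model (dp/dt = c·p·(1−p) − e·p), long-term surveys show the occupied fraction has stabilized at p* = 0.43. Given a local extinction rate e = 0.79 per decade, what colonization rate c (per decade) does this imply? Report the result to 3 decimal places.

At equilibrium c(1−p*) = e, so c = e/(1−p*).
c = 0.79/(1 − 0.43) = 0.79/0.5700 = 1.3860.

1.386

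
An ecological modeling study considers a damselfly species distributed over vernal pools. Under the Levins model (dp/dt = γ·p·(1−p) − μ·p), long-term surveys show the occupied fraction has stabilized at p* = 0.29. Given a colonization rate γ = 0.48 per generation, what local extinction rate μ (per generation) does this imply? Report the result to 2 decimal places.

0.34

At equilibrium γ(1−p*) = μ.
μ = 0.48 × (1 − 0.29) = 0.48 × 0.7100 = 0.3408.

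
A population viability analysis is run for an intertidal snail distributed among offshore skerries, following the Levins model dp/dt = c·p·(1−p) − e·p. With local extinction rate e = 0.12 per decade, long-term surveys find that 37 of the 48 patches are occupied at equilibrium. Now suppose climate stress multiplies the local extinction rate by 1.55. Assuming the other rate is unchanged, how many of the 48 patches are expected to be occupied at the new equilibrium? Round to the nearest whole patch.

31

Observed p* = 37/48 = 0.77083.
Balance c(1−p*) = e gives c = e/(1 − 0.77083) = 0.12/0.22917 = 0.52363.
New p* = 1 − e/c = 1 − 0.18600/0.52363 = 0.64479.
Expected occupied = 48 × 0.64479 = 30.95 ≈ 31.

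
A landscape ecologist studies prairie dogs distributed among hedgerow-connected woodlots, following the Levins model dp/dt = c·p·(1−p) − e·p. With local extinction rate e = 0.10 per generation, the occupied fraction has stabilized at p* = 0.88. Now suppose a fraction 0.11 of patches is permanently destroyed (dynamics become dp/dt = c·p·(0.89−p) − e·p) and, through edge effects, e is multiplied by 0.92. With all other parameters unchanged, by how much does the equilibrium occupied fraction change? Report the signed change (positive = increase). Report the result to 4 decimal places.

-0.1004

Balance c(1−p*) = e gives c = e/(1 − 0.88000) = 0.10/0.12000 = 0.83333.
New p* = 0.89 − e/c = 0.89 − 0.09200/0.83333 = 0.77960.
Δp* = 0.77960 − 0.88000 = -0.10040.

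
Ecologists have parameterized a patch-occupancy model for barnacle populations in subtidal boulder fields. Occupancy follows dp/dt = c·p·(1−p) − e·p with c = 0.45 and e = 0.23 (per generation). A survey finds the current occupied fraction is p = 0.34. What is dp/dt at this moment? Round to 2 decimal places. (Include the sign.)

Colonization term: c·p·(1−p) = 0.45×0.34×0.6600 = 0.10098.
Extinction term: e·p = 0.07820.
dp/dt = 0.10098 − 0.07820 = 0.02278.

0.02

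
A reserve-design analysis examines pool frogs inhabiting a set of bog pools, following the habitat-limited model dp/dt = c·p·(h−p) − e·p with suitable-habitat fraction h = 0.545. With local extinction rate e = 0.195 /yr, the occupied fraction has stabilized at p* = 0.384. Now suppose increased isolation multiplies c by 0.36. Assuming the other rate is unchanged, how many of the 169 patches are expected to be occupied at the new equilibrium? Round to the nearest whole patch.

Balance c(h−p*) = e gives c = e/(0.545 − 0.38400) = 0.195/0.16100 = 1.21118.
New p* = 0.545 − e/c = 0.545 − 0.19500/0.43602 = 0.09777.
Expected occupied = 169 × 0.09777 = 16.52 ≈ 17.

17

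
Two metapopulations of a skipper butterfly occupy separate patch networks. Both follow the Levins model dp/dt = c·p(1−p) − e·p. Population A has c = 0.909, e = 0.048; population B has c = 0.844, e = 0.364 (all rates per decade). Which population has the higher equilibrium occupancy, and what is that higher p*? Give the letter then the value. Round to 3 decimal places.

A, 0.947

A: p*_A = 1 − 0.048/0.909 = 0.9472.
B: p*_B = 1 − 0.364/0.844 = 0.5687.
A is higher at 0.9472.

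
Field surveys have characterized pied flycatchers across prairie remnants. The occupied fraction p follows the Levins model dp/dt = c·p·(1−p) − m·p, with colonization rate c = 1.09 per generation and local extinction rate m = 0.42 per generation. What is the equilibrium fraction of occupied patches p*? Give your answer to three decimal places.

0.615

Setting dp/dt = 0 and dividing through by p* gives c·(1−p*) = m.
So p* = 1 − m/c = 1 − 0.42/1.09 = 1 − 0.3853 = 0.6147.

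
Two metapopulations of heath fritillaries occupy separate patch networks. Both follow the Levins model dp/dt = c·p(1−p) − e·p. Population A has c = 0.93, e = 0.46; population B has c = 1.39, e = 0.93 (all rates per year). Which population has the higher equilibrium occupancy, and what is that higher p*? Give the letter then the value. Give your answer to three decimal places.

A: p*_A = 1 − 0.46/0.93 = 0.5054.
B: p*_B = 1 − 0.93/1.39 = 0.3309.
A is higher at 0.5054.

A, 0.505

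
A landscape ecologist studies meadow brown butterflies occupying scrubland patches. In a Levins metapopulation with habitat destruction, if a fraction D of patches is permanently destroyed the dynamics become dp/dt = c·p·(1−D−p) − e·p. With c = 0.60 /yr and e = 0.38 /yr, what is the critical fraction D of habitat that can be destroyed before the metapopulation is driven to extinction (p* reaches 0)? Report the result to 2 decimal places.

The nontrivial equilibrium is p* = (1−D) − e/c; extinction occurs when this hits zero.
So D_crit = 1 − e/c = 1 − 0.38/0.60 = 1 − 0.6333 = 0.3667.
This equals the undisturbed p*, a classic result of Lande's extension.

0.37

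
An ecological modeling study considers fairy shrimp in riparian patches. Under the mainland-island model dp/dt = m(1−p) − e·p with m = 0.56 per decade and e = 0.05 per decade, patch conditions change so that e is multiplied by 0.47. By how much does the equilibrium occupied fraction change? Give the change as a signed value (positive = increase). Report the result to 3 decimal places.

Before: p* = 0.56/(0.56+0.05) = 0.9180.
After: m = 0.56, e = 0.0235; p* = 0.56/0.5835 = 0.9597.
Δp* = 0.9597 − 0.9180 = +0.0417.

0.042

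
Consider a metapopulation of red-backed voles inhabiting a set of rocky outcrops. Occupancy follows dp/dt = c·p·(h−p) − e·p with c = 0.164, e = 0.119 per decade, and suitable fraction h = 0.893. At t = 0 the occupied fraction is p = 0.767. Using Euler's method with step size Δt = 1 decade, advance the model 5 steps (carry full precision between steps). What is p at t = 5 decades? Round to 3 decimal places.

0.510

Update rule: p ← p + [c·p·(h−p) − e·p]·Δt with Δt = 1.
  1  |  dp/dt·Δt = -0.075424  |  p_1 = 0.691576
  2  |  dp/dt·Δt = -0.059452  |  p_2 = 0.632124
  3  |  dp/dt·Δt = -0.048178  |  p_3 = 0.583946
  4  |  dp/dt·Δt = -0.039892  |  p_4 = 0.544053
  5  |  dp/dt·Δt = -0.033608  |  p_5 = 0.510446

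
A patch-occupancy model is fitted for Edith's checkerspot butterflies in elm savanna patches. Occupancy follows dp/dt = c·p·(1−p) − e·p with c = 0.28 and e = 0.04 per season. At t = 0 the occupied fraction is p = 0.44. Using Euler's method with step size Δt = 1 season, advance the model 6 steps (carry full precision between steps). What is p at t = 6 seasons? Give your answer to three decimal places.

0.708

Update rule: p ← p + [c·p·(1−p) − e·p]·Δt with Δt = 1.
t = 1: p = 0.44000 + (+0.05139) = 0.49139
t = 2: p = 0.49139 + (+0.05032) = 0.54172
t = 3: p = 0.54172 + (+0.04784) = 0.58956
t = 4: p = 0.58956 + (+0.04417) = 0.63373
t = 5: p = 0.63373 + (+0.03964) = 0.67337
t = 6: p = 0.67337 + (+0.03465) = 0.70802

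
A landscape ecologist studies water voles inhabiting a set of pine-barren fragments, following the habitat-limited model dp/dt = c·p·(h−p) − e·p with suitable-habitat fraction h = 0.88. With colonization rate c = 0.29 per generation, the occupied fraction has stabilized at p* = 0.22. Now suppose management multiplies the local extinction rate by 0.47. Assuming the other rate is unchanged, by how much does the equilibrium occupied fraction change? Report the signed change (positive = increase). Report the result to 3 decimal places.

0.350

Balance c(h−p*) = e gives e = 0.29×(0.88 − 0.22000) = 0.19140.
New p* = 0.88 − e/c = 0.88 − 0.08996/0.29000 = 0.56979.
Δp* = 0.56979 − 0.22000 = +0.34979.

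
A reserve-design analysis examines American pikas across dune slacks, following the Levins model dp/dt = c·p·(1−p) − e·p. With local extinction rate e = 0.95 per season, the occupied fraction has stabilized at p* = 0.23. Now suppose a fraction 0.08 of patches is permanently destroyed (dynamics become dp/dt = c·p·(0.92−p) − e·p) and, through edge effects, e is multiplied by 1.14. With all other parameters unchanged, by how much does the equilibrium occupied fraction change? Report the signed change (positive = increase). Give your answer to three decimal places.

Balance c(1−p*) = e gives c = e/(1 − 0.23000) = 0.95/0.77000 = 1.23377.
New p* = 0.92 − e/c = 0.92 − 1.08300/1.23377 = 0.04220.
Δp* = 0.04220 − 0.23000 = -0.18780.

-0.188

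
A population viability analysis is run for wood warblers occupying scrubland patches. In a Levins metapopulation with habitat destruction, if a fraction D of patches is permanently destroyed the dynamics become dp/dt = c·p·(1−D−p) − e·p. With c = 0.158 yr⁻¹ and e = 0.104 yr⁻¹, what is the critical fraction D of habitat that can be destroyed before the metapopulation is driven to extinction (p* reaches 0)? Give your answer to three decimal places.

0.342

The nontrivial equilibrium is p* = (1−D) − e/c; extinction occurs when this hits zero.
So D_crit = 1 − e/c = 1 − 0.104/0.158 = 1 − 0.6582 = 0.3418.
Note this equals the original equilibrium occupancy — the Levins extinction-debt result.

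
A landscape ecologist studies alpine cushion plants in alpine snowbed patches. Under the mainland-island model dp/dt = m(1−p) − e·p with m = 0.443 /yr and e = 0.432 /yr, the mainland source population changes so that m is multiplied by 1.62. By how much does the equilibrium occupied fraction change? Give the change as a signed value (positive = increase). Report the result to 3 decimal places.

0.118

Before: p* = 0.443/(0.443+0.432) = 0.5063.
After: m = 0.71766, e = 0.432; p* = 0.71766/1.1497 = 0.6242.
Δp* = 0.6242 − 0.5063 = +0.1180.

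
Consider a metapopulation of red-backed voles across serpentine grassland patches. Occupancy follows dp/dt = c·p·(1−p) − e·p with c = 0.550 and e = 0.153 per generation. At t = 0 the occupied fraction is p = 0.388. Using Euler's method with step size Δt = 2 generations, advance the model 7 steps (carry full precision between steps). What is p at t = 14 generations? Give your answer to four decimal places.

0.7218

Update rule: p ← p + [c·p·(1−p) − e·p]·Δt with Δt = 2.
step 1: Δp = +0.14247, p = 0.53047
step 2: Δp = +0.11165, p = 0.64213
step 3: Δp = +0.05629, p = 0.69842
step 4: Δp = +0.01798, p = 0.71639
step 5: Δp = +0.00427, p = 0.72067
step 6: Δp = +0.00091, p = 0.72158
step 7: Δp = +0.00019, p = 0.72177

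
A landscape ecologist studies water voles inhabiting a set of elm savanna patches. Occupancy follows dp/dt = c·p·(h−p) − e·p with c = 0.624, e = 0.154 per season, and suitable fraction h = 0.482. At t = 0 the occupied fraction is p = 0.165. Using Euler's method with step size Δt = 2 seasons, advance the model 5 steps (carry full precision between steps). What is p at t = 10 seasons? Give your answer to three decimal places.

0.217

Update rule: p ← p + [c·p·(h−p) − e·p]·Δt with Δt = 2.
step 1: Δp = +0.01446, p = 0.17946
step 2: Δp = +0.01249, p = 0.19194
step 3: Δp = +0.01036, p = 0.20231
step 4: Δp = +0.00831, p = 0.21061
step 5: Δp = +0.00646, p = 0.21708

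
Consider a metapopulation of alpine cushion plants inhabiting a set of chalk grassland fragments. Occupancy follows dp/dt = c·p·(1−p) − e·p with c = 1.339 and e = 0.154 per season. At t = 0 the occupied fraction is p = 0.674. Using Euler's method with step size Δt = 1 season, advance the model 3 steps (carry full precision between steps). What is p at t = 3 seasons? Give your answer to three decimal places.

0.884

Update rule: p ← p + [c·p·(1−p) − e·p]·Δt with Δt = 1.
  1  |  dp/dt·Δt = +0.190414  |  p_1 = 0.864414
  2  |  dp/dt·Δt = +0.023814  |  p_2 = 0.888228
  3  |  dp/dt·Δt = -0.003853  |  p_3 = 0.884375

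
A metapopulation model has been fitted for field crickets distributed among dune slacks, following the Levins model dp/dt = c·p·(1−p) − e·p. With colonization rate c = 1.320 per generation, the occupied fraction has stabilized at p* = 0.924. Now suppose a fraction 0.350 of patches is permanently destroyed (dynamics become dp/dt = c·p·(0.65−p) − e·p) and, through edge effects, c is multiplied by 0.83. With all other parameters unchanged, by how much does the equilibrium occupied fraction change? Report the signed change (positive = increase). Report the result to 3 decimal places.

Balance c(1−p*) = e gives e = 1.320×(1 − 0.92400) = 0.10032.
New p* = 0.65 − e/c = 0.65 − 0.10032/1.09560 = 0.55843.
Δp* = 0.55843 − 0.92400 = -0.36557.

-0.366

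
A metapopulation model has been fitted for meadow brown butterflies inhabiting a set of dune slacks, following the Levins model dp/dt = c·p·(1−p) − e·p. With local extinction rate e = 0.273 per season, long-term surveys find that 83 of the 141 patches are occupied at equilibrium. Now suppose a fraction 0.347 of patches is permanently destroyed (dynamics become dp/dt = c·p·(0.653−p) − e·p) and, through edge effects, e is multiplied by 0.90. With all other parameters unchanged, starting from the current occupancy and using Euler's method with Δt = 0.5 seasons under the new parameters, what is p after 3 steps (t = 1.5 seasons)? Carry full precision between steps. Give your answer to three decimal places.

Observed p* = 83/141 = 0.58865.
Balance c(1−p*) = e gives c = e/(1 − 0.58865) = 0.273/0.41135 = 0.66367.
Starting from p₀ = 0.58865; update p ← p + (dp/dt)·Δt with the new parameters.
p: 0.58865 → 0.52891  (Δp = -0.05975)
p: 0.52891 → 0.48571  (Δp = -0.04320)
p: 0.48571 → 0.45300  (Δp = -0.03271)

0.453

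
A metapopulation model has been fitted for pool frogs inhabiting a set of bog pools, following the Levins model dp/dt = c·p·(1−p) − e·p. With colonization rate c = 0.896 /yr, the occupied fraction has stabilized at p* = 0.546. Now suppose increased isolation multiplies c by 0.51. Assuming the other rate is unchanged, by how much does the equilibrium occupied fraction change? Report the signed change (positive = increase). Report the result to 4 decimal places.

-0.4362

Balance c(1−p*) = e gives e = 0.896×(1 − 0.54600) = 0.40678.
New p* = 1 − e/c = 1 − 0.40678/0.45696 = 0.10981.
Δp* = 0.10981 − 0.54600 = -0.43619.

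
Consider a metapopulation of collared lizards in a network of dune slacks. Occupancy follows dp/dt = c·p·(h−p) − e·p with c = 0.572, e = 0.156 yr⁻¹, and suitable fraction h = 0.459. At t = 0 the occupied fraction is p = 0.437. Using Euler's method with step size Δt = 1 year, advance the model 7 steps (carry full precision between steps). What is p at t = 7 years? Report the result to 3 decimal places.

Update rule: p ← p + [c·p·(h−p) − e·p]·Δt with Δt = 1.
p: 0.43700 → 0.37433  (Δp = -0.06267)
p: 0.37433 → 0.33406  (Δp = -0.04027)
p: 0.33406 → 0.30582  (Δp = -0.02824)
p: 0.30582 → 0.28491  (Δp = -0.02091)
p: 0.28491 → 0.26883  (Δp = -0.01607)
p: 0.26883 → 0.25614  (Δp = -0.01270)
p: 0.25614 → 0.24590  (Δp = -0.01024)

0.246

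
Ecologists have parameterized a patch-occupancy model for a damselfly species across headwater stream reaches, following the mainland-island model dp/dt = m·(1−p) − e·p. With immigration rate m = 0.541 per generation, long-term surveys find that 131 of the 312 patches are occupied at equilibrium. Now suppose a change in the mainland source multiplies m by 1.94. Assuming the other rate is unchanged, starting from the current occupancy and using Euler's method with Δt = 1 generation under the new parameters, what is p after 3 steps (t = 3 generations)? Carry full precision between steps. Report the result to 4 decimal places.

Observed p* = 131/312 = 0.41987.
Balance m(1−p*) = e·p* gives e = m(1−p*)/p* = 0.541×0.58013/0.41987 = 0.74749.
Starting from p₀ = 0.41987; update p ← p + (dp/dt)·Δt with the new parameters.
  1  |  dp/dt·Δt = +0.295018  |  p_1 = 0.714890
  2  |  dp/dt·Δt = -0.235138  |  p_2 = 0.479752
  3  |  dp/dt·Δt = +0.187412  |  p_3 = 0.667164

0.6672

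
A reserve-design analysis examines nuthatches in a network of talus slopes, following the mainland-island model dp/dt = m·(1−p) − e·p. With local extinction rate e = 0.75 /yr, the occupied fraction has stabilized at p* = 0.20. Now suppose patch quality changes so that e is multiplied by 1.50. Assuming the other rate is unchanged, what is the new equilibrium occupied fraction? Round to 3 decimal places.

0.143

Balance m(1−p*) = e·p* gives m = e·p*/(1−p*) = 0.75×0.20000/0.80000 = 0.18750.
New p* = m/(m+e) = 0.18750/(0.18750+1.12500) = 0.14286.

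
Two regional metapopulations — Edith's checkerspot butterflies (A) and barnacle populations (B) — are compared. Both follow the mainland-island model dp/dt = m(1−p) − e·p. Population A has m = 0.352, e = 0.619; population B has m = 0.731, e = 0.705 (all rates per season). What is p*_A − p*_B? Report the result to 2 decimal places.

-0.15

A: p*_A = m/(m+e) = 0.352/0.9710 = 0.3625.
B: p*_B = 0.731/1.4360 = 0.5091.
p*_A − p*_B = 0.3625 − 0.5091 = -0.1465.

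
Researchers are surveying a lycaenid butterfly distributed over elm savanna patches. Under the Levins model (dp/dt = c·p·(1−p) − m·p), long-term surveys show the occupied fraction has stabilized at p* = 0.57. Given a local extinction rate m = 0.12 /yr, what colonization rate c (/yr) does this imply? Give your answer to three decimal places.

0.279

At equilibrium c(1−p*) = m, so c = m/(1−p*).
c = 0.12/(1 − 0.57) = 0.12/0.4300 = 0.2791.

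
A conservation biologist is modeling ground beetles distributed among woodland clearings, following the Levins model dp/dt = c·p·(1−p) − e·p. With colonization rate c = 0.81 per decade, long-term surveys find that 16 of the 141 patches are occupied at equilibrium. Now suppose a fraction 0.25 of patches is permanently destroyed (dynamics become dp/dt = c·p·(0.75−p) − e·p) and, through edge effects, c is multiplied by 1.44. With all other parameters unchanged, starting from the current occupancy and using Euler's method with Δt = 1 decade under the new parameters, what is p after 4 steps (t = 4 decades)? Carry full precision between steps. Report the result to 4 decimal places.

0.1228

Observed p* = 16/141 = 0.11348.
Balance c(1−p*) = e gives e = 0.81×(1 − 0.11348) = 0.71809.
Starting from p₀ = 0.11348; update p ← p + (dp/dt)·Δt with the new parameters.
step 1: Δp = +0.00276, p = 0.11624
step 2: Δp = +0.00246, p = 0.11870
step 3: Δp = +0.00217, p = 0.12086
step 4: Δp = +0.00190, p = 0.12277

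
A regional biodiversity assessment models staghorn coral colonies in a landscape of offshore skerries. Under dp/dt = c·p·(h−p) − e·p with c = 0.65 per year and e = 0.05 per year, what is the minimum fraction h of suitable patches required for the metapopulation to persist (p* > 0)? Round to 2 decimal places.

0.08

p* = h − e/c is positive only when h > e/c.
h_min = e/c = 0.05/0.65 = 0.0769.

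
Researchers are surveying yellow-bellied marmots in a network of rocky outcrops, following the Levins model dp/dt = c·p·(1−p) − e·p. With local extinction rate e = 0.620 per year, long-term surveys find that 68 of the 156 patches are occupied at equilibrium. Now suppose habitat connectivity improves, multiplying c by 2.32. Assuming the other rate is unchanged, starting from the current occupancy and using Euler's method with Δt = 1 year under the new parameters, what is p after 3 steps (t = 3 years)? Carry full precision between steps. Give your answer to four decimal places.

Observed p* = 68/156 = 0.43590.
Balance c(1−p*) = e gives c = e/(1 − 0.43590) = 0.620/0.56410 = 1.09909.
Starting from p₀ = 0.43590; update p ← p + (dp/dt)·Δt with the new parameters.
step 1: Δp = +0.35674, p = 0.79264
step 2: Δp = -0.07232, p = 0.72031
step 3: Δp = +0.06711, p = 0.78743

0.7874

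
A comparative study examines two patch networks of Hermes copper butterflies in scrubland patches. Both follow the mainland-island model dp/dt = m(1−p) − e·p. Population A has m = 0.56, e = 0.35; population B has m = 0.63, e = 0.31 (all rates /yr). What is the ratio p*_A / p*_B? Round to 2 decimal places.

A: p*_A = m/(m+e) = 0.56/0.9100 = 0.6154.
B: p*_B = 0.63/0.9400 = 0.6702.
p*_A / p*_B = 0.6154/0.6702 = 0.9182.

0.92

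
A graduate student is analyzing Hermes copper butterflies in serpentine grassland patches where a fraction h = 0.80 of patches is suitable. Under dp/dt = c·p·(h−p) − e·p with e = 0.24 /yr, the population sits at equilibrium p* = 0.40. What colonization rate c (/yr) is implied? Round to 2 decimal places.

At equilibrium c(h−p*) = e, so c = e/(h−p*).
c = 0.24/(0.80 − 0.40) = 0.24/0.4000 = 0.6000.

0.60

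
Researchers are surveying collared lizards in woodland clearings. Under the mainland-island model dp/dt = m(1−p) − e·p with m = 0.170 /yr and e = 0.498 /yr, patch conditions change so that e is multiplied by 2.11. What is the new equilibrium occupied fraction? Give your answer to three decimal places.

Before: p* = 0.170/(0.170+0.498) = 0.2545.
After: m = 0.17, e = 1.05078; p* = 0.17/1.2208 = 0.1393.

0.139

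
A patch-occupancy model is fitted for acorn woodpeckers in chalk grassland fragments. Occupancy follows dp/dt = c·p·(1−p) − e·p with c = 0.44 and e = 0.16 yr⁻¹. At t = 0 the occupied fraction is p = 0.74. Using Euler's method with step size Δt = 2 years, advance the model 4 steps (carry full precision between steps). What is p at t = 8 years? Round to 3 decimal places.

0.639

Update rule: p ← p + [c·p·(1−p) − e·p]·Δt with Δt = 2.
  1  |  dp/dt·Δt = -0.067488  |  p_1 = 0.672512
  2  |  dp/dt·Δt = -0.021393  |  p_2 = 0.651119
  3  |  dp/dt·Δt = -0.008455  |  p_3 = 0.642664
  4  |  dp/dt·Δt = -0.003563  |  p_4 = 0.639101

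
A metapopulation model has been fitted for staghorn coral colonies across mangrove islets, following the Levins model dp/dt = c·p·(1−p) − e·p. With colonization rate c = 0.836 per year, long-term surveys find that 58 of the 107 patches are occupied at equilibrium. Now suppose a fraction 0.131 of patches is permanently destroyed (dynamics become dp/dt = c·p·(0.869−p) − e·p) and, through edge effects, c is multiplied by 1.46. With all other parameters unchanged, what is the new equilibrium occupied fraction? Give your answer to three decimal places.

0.555

Observed p* = 58/107 = 0.54206.
Balance c(1−p*) = e gives e = 0.836×(1 − 0.54206) = 0.38284.
New p* = 0.869 − e/c = 0.869 − 0.38284/1.22056 = 0.55534.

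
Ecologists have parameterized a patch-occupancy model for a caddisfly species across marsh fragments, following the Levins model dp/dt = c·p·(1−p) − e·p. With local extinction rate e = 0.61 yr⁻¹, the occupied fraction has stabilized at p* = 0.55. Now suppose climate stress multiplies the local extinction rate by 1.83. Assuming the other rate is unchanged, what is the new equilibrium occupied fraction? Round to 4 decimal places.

0.1765

Balance c(1−p*) = e gives c = e/(1 − 0.55000) = 0.61/0.45000 = 1.35556.
New p* = 1 − e/c = 1 − 1.11630/1.35556 = 0.17650.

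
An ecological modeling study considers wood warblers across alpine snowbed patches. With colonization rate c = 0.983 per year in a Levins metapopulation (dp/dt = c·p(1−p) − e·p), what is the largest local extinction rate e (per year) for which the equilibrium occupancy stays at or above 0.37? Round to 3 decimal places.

0.619

1 − e/c ≥ 0.37 ⇒ e ≤ c(1 − 0.37) = 0.983 × 0.6300.
e_max = 0.6193.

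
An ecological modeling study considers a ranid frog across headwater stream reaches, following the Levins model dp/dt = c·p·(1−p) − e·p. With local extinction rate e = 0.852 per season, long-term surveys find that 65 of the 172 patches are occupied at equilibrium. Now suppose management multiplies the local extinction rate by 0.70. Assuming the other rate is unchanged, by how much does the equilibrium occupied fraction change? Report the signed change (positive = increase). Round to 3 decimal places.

0.187

Observed p* = 65/172 = 0.37791.
Balance c(1−p*) = e gives c = e/(1 − 0.37791) = 0.852/0.62209 = 1.36958.
New p* = 1 − e/c = 1 − 0.59640/1.36958 = 0.56454.
Δp* = 0.56454 − 0.37791 = +0.18663.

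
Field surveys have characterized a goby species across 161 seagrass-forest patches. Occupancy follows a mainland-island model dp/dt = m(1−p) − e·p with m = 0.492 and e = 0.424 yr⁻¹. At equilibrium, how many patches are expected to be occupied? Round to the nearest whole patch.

p* = m/(m+e) = 0.492/0.9160 = 0.5371.
Expected occupied patches = N × p* = 161 × 0.5371 = 86.48 ≈ 86.

86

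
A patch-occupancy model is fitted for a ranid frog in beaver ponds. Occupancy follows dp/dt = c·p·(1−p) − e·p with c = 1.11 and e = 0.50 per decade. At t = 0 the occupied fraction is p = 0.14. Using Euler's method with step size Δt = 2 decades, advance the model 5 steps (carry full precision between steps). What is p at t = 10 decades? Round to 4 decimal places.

Update rule: p ← p + [c·p·(1−p) − e·p]·Δt with Δt = 2.
t = 2: p = 0.14000 + (+0.12729) = 0.26729
t = 4: p = 0.26729 + (+0.16749) = 0.43478
t = 6: p = 0.43478 + (+0.11078) = 0.54556
t = 8: p = 0.54556 + (+0.00484) = 0.55039
t = 10: p = 0.55039 + (-0.00103) = 0.54936

0.5494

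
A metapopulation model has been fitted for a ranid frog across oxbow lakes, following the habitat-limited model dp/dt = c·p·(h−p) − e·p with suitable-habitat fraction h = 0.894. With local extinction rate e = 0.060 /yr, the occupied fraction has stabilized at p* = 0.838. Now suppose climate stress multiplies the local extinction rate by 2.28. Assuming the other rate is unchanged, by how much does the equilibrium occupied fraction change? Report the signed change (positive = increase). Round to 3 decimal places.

-0.072

Balance c(h−p*) = e gives c = e/(0.894 − 0.83800) = 0.060/0.05600 = 1.07143.
New p* = 0.894 − e/c = 0.894 − 0.13680/1.07143 = 0.76632.
Δp* = 0.76632 − 0.83800 = -0.07168.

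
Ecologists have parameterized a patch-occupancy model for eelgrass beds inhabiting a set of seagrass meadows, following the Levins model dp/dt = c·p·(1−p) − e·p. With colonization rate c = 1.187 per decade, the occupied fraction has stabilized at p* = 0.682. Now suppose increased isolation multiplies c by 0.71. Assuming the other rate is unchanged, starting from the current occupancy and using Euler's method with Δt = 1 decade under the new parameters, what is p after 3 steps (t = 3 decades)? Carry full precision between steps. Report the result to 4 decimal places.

Balance c(1−p*) = e gives e = 1.187×(1 − 0.68200) = 0.37747.
Starting from p₀ = 0.68200; update p ← p + (dp/dt)·Δt with the new parameters.
  1  |  dp/dt·Δt = -0.074655  |  p_1 = 0.607345
  2  |  dp/dt·Δt = -0.028271  |  p_2 = 0.579074
  3  |  dp/dt·Δt = -0.013158  |  p_3 = 0.565916

0.5659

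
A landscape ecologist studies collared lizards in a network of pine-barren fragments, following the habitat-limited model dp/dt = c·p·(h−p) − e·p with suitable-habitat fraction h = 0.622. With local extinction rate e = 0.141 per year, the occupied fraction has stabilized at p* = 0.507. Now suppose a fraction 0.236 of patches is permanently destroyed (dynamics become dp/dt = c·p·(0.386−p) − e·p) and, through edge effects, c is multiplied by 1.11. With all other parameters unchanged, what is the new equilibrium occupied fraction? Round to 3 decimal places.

Balance c(h−p*) = e gives c = e/(0.622 − 0.50700) = 0.141/0.11500 = 1.22609.
New p* = 0.386 − e/c = 0.386 − 0.14100/1.36096 = 0.28240.

0.282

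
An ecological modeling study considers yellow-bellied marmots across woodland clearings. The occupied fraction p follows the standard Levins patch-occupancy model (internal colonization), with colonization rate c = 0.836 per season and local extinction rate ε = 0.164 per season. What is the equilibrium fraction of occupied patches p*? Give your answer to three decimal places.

Setting dp/dt = 0 and dividing through by p* gives c·(1−p*) = ε.
So p* = 1 − ε/c = 1 − 0.164/0.836 = 1 − 0.1962 = 0.8038.

0.804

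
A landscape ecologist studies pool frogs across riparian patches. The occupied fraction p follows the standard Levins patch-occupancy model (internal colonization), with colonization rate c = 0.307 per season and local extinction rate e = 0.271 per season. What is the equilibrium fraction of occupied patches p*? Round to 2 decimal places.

0.12

At equilibrium, colonization balances extinction: c·p*·(1−p*) = e·p*.
So p* = 1 − e/c = 1 − 0.271/0.307 = 1 − 0.8827 = 0.1173.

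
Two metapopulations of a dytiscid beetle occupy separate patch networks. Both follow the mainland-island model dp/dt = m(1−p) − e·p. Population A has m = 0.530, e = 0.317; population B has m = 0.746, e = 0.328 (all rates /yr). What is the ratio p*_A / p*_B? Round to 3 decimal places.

A: p*_A = m/(m+e) = 0.530/0.8470 = 0.6257.
B: p*_B = 0.746/1.0740 = 0.6946.
p*_A / p*_B = 0.6257/0.6946 = 0.9009.

0.901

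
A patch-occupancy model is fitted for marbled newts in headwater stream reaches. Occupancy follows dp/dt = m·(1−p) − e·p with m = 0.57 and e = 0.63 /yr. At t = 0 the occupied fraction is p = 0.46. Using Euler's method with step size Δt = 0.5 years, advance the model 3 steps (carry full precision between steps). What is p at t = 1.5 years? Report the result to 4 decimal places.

0.4740

Update rule: p ← p + [m·(1−p) − e·p]·Δt with Δt = 0.5.
p: 0.46000 → 0.46900  (Δp = +0.00900)
p: 0.46900 → 0.47260  (Δp = +0.00360)
p: 0.47260 → 0.47404  (Δp = +0.00144)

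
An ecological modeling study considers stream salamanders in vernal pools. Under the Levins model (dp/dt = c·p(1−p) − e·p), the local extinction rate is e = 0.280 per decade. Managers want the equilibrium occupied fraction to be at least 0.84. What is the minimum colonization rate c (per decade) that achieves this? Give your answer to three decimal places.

p* = 1 − e/c ≥ 0.84 requires e/c ≤ 0.1600, i.e. c ≥ e/0.1600.
c_min = 0.280/0.1600 = 1.7500.

1.750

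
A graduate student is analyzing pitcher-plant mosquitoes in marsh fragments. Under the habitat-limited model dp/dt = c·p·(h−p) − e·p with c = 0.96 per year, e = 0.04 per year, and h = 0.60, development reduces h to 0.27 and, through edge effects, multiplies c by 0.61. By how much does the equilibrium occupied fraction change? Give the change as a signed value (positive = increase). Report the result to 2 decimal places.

Before: p* = h − e/c = 0.60 − 0.04/0.96 = 0.60 − 0.0417 = 0.5583.
After: c = 0.5856, e = 0.04, h = 0.27; p* = 0.27 − 0.04/0.5856 = 0.2017.
Δp* = 0.2017 − 0.5583 = -0.3566.

-0.36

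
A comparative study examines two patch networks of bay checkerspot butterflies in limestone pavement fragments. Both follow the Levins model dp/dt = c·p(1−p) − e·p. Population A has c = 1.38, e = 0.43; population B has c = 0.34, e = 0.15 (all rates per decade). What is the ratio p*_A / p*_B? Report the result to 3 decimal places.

1.232

A: p*_A = 1 − 0.43/1.38 = 0.6884.
B: p*_B = 1 − 0.15/0.34 = 0.5588.
p*_A / p*_B = 0.6884/0.5588 = 1.2319.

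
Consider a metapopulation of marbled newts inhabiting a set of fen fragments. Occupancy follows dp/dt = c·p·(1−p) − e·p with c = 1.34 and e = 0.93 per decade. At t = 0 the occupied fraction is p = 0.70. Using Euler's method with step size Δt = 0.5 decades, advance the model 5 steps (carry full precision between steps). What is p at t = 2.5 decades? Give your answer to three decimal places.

0.359

Update rule: p ← p + [c·p·(1−p) − e·p]·Δt with Δt = 0.5.
  1  |  dp/dt·Δt = -0.184800  |  p_1 = 0.515200
  2  |  dp/dt·Δt = -0.072223  |  p_2 = 0.442977
  3  |  dp/dt·Δt = -0.040663  |  p_3 = 0.402314
  4  |  dp/dt·Δt = -0.025970  |  p_4 = 0.376345
  5  |  dp/dt·Δt = -0.017745  |  p_5 = 0.358600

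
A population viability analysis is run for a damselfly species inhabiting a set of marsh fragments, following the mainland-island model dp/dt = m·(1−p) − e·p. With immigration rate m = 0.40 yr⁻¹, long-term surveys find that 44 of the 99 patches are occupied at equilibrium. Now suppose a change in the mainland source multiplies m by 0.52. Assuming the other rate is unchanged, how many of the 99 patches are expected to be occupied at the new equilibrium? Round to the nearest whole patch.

Observed p* = 44/99 = 0.44444.
Balance m(1−p*) = e·p* gives e = m(1−p*)/p* = 0.40×0.55556/0.44444 = 0.50001.
New p* = m/(m+e) = 0.20800/(0.20800+0.50001) = 0.29378.
Expected occupied = 99 × 0.29378 = 29.08 ≈ 29.

29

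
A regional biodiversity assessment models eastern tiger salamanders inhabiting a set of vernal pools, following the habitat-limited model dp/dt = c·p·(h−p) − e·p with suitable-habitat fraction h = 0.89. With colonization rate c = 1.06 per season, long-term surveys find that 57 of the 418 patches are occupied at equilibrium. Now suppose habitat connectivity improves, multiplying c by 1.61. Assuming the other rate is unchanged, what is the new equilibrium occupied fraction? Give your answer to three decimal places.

Observed p* = 57/418 = 0.13636.
Balance c(h−p*) = e gives e = 1.06×(0.89 − 0.13636) = 0.79886.
New p* = 0.89 − e/c = 0.89 − 0.79886/1.70660 = 0.42190.

0.422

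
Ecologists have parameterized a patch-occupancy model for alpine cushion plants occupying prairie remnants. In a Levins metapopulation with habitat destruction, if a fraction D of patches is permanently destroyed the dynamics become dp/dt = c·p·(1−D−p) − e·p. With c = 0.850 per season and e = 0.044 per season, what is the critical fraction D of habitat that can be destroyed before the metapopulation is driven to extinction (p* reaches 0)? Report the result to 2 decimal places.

0.95

The nontrivial equilibrium is p* = (1−D) − e/c; extinction occurs when this hits zero.
So D_crit = 1 − e/c = 1 − 0.044/0.850 = 1 − 0.0518 = 0.9482.
This equals the undisturbed p*, a classic result of Lande's extension.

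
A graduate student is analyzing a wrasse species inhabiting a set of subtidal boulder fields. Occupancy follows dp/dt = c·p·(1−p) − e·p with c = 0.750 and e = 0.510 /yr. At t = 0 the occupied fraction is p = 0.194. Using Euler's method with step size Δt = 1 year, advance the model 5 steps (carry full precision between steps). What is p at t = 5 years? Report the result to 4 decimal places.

Update rule: p ← p + [c·p·(1−p) − e·p]·Δt with Δt = 1.
  1  |  dp/dt·Δt = +0.018333  |  p_1 = 0.212333
  2  |  dp/dt·Δt = +0.017146  |  p_2 = 0.229479
  3  |  dp/dt·Δt = +0.015580  |  p_3 = 0.245058
  4  |  dp/dt·Δt = +0.013774  |  p_4 = 0.258832
  5  |  dp/dt·Δt = +0.011874  |  p_5 = 0.270706

0.2707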